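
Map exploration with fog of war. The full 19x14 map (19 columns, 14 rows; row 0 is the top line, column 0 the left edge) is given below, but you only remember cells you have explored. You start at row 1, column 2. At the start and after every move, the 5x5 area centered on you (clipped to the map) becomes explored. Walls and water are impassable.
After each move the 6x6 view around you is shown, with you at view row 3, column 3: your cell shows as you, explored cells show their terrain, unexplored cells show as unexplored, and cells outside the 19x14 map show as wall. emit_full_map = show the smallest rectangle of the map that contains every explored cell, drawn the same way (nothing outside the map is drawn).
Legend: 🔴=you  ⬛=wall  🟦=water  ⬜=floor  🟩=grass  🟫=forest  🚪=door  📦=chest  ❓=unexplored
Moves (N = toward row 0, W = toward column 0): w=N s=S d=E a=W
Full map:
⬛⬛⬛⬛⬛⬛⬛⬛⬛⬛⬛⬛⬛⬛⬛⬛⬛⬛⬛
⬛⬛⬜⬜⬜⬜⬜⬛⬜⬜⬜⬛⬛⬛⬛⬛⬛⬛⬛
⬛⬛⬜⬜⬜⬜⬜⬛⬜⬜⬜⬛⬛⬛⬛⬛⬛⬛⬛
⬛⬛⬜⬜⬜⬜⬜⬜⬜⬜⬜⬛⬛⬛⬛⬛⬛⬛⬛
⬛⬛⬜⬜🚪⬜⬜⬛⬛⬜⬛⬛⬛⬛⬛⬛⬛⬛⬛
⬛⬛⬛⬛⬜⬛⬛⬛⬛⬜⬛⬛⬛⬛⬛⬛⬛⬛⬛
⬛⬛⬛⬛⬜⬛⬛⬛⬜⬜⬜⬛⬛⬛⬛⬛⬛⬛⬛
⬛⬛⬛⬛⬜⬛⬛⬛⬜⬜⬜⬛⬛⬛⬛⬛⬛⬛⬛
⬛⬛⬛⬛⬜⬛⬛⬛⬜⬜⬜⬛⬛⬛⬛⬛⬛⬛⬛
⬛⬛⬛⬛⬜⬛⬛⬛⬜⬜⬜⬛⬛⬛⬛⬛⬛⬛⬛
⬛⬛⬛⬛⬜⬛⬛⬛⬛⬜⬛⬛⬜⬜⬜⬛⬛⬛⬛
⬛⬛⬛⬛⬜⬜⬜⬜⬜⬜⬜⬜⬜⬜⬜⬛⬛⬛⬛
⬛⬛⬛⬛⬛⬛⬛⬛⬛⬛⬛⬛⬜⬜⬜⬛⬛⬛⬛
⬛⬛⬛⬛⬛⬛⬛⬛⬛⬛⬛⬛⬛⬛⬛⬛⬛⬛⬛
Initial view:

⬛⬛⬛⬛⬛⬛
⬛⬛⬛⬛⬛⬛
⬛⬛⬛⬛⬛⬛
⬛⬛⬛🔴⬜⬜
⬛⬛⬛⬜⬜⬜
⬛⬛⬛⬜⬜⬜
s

⬛⬛⬛⬛⬛⬛
⬛⬛⬛⬛⬛⬛
⬛⬛⬛⬜⬜⬜
⬛⬛⬛🔴⬜⬜
⬛⬛⬛⬜⬜⬜
⬛⬛⬛⬜⬜🚪

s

⬛⬛⬛⬛⬛⬛
⬛⬛⬛⬜⬜⬜
⬛⬛⬛⬜⬜⬜
⬛⬛⬛🔴⬜⬜
⬛⬛⬛⬜⬜🚪
⬛⬛⬛⬛⬛⬜

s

⬛⬛⬛⬜⬜⬜
⬛⬛⬛⬜⬜⬜
⬛⬛⬛⬜⬜⬜
⬛⬛⬛🔴⬜🚪
⬛⬛⬛⬛⬛⬜
⬛⬛⬛⬛⬛⬜

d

⬛⬛⬜⬜⬜❓
⬛⬛⬜⬜⬜⬜
⬛⬛⬜⬜⬜⬜
⬛⬛⬜🔴🚪⬜
⬛⬛⬛⬛⬜⬛
⬛⬛⬛⬛⬜⬛

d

⬛⬜⬜⬜❓❓
⬛⬜⬜⬜⬜⬜
⬛⬜⬜⬜⬜⬜
⬛⬜⬜🔴⬜⬜
⬛⬛⬛⬜⬛⬛
⬛⬛⬛⬜⬛⬛

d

⬜⬜⬜❓❓❓
⬜⬜⬜⬜⬜⬛
⬜⬜⬜⬜⬜⬜
⬜⬜🚪🔴⬜⬛
⬛⬛⬜⬛⬛⬛
⬛⬛⬜⬛⬛⬛

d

⬜⬜❓❓❓❓
⬜⬜⬜⬜⬛⬜
⬜⬜⬜⬜⬜⬜
⬜🚪⬜🔴⬛⬛
⬛⬜⬛⬛⬛⬛
⬛⬜⬛⬛⬛⬜

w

⬛⬛❓❓❓❓
⬜⬜⬜⬜⬛⬜
⬜⬜⬜⬜⬛⬜
⬜⬜⬜🔴⬜⬜
⬜🚪⬜⬜⬛⬛
⬛⬜⬛⬛⬛⬛

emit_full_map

⬛⬛⬛⬛⬛❓❓❓❓
⬛⬛⬜⬜⬜⬜⬜⬛⬜
⬛⬛⬜⬜⬜⬜⬜⬛⬜
⬛⬛⬜⬜⬜⬜🔴⬜⬜
⬛⬛⬜⬜🚪⬜⬜⬛⬛
⬛⬛⬛⬛⬜⬛⬛⬛⬛
⬛⬛⬛⬛⬜⬛⬛⬛⬜

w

⬛⬛⬛⬛⬛⬛
⬛⬛⬛⬛⬛⬛
⬜⬜⬜⬜⬛⬜
⬜⬜⬜🔴⬛⬜
⬜⬜⬜⬜⬜⬜
⬜🚪⬜⬜⬛⬛

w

⬛⬛⬛⬛⬛⬛
⬛⬛⬛⬛⬛⬛
⬛⬛⬛⬛⬛⬛
⬜⬜⬜🔴⬛⬜
⬜⬜⬜⬜⬛⬜
⬜⬜⬜⬜⬜⬜

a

⬛⬛⬛⬛⬛⬛
⬛⬛⬛⬛⬛⬛
⬛⬛⬛⬛⬛⬛
⬜⬜⬜🔴⬜⬛
⬜⬜⬜⬜⬜⬛
⬜⬜⬜⬜⬜⬜

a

⬛⬛⬛⬛⬛⬛
⬛⬛⬛⬛⬛⬛
⬛⬛⬛⬛⬛⬛
⬛⬜⬜🔴⬜⬜
⬛⬜⬜⬜⬜⬜
⬛⬜⬜⬜⬜⬜

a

⬛⬛⬛⬛⬛⬛
⬛⬛⬛⬛⬛⬛
⬛⬛⬛⬛⬛⬛
⬛⬛⬜🔴⬜⬜
⬛⬛⬜⬜⬜⬜
⬛⬛⬜⬜⬜⬜

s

⬛⬛⬛⬛⬛⬛
⬛⬛⬛⬛⬛⬛
⬛⬛⬜⬜⬜⬜
⬛⬛⬜🔴⬜⬜
⬛⬛⬜⬜⬜⬜
⬛⬛⬜⬜🚪⬜

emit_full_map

⬛⬛⬛⬛⬛⬛⬛⬛⬛
⬛⬛⬜⬜⬜⬜⬜⬛⬜
⬛⬛⬜🔴⬜⬜⬜⬛⬜
⬛⬛⬜⬜⬜⬜⬜⬜⬜
⬛⬛⬜⬜🚪⬜⬜⬛⬛
⬛⬛⬛⬛⬜⬛⬛⬛⬛
⬛⬛⬛⬛⬜⬛⬛⬛⬜

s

⬛⬛⬛⬛⬛⬛
⬛⬛⬜⬜⬜⬜
⬛⬛⬜⬜⬜⬜
⬛⬛⬜🔴⬜⬜
⬛⬛⬜⬜🚪⬜
⬛⬛⬛⬛⬜⬛

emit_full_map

⬛⬛⬛⬛⬛⬛⬛⬛⬛
⬛⬛⬜⬜⬜⬜⬜⬛⬜
⬛⬛⬜⬜⬜⬜⬜⬛⬜
⬛⬛⬜🔴⬜⬜⬜⬜⬜
⬛⬛⬜⬜🚪⬜⬜⬛⬛
⬛⬛⬛⬛⬜⬛⬛⬛⬛
⬛⬛⬛⬛⬜⬛⬛⬛⬜


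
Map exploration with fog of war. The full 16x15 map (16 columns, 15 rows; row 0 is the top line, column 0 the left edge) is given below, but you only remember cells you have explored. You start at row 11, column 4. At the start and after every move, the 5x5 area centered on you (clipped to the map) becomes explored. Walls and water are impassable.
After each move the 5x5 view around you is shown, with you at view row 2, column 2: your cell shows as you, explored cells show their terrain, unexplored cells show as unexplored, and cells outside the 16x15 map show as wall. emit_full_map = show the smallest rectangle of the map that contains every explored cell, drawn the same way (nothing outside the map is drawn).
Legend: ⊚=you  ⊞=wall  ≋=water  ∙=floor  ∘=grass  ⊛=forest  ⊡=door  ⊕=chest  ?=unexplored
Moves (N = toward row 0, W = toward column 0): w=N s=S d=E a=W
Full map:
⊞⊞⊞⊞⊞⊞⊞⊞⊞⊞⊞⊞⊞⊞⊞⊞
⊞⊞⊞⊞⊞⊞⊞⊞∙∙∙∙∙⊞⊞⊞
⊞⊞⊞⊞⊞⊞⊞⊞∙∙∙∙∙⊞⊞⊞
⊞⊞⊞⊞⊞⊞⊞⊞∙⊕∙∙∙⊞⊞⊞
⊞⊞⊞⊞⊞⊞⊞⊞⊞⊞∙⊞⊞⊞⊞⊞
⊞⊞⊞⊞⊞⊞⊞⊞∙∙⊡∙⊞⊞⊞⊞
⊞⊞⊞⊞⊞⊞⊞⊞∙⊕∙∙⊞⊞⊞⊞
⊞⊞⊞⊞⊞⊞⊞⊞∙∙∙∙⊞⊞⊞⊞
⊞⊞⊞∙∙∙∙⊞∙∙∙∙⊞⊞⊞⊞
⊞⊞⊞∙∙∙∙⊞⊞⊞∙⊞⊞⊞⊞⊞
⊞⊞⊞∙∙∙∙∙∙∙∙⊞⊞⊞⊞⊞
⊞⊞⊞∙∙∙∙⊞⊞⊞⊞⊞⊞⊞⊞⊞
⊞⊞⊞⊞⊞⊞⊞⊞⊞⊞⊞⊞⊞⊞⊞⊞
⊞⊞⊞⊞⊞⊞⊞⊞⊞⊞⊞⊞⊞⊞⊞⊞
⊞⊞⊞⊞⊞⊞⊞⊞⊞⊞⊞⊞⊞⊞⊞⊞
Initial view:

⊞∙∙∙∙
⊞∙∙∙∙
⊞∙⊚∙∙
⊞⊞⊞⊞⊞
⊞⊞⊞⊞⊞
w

⊞∙∙∙∙
⊞∙∙∙∙
⊞∙⊚∙∙
⊞∙∙∙∙
⊞⊞⊞⊞⊞

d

∙∙∙∙⊞
∙∙∙∙⊞
∙∙⊚∙∙
∙∙∙∙⊞
⊞⊞⊞⊞⊞

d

∙∙∙⊞∙
∙∙∙⊞⊞
∙∙⊚∙∙
∙∙∙⊞⊞
⊞⊞⊞⊞⊞

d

∙∙⊞∙∙
∙∙⊞⊞⊞
∙∙⊚∙∙
∙∙⊞⊞⊞
⊞⊞⊞⊞⊞

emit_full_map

⊞∙∙∙∙⊞∙∙
⊞∙∙∙∙⊞⊞⊞
⊞∙∙∙∙⊚∙∙
⊞∙∙∙∙⊞⊞⊞
⊞⊞⊞⊞⊞⊞⊞⊞
⊞⊞⊞⊞⊞???

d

∙⊞∙∙∙
∙⊞⊞⊞∙
∙∙⊚∙∙
∙⊞⊞⊞⊞
⊞⊞⊞⊞⊞

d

⊞∙∙∙∙
⊞⊞⊞∙⊞
∙∙⊚∙⊞
⊞⊞⊞⊞⊞
⊞⊞⊞⊞⊞

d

∙∙∙∙⊞
⊞⊞∙⊞⊞
∙∙⊚⊞⊞
⊞⊞⊞⊞⊞
⊞⊞⊞⊞⊞

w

∙∙∙∙⊞
∙∙∙∙⊞
⊞⊞⊚⊞⊞
∙∙∙⊞⊞
⊞⊞⊞⊞⊞

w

∙⊕∙∙⊞
∙∙∙∙⊞
∙∙⊚∙⊞
⊞⊞∙⊞⊞
∙∙∙⊞⊞

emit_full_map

??????∙⊕∙∙⊞
??????∙∙∙∙⊞
⊞∙∙∙∙⊞∙∙⊚∙⊞
⊞∙∙∙∙⊞⊞⊞∙⊞⊞
⊞∙∙∙∙∙∙∙∙⊞⊞
⊞∙∙∙∙⊞⊞⊞⊞⊞⊞
⊞⊞⊞⊞⊞⊞⊞⊞⊞⊞⊞
⊞⊞⊞⊞⊞??????

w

∙∙⊡∙⊞
∙⊕∙∙⊞
∙∙⊚∙⊞
∙∙∙∙⊞
⊞⊞∙⊞⊞

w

⊞⊞∙⊞⊞
∙∙⊡∙⊞
∙⊕⊚∙⊞
∙∙∙∙⊞
∙∙∙∙⊞

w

∙⊕∙∙∙
⊞⊞∙⊞⊞
∙∙⊚∙⊞
∙⊕∙∙⊞
∙∙∙∙⊞

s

⊞⊞∙⊞⊞
∙∙⊡∙⊞
∙⊕⊚∙⊞
∙∙∙∙⊞
∙∙∙∙⊞

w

∙⊕∙∙∙
⊞⊞∙⊞⊞
∙∙⊚∙⊞
∙⊕∙∙⊞
∙∙∙∙⊞

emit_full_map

??????∙⊕∙∙∙
??????⊞⊞∙⊞⊞
??????∙∙⊚∙⊞
??????∙⊕∙∙⊞
??????∙∙∙∙⊞
⊞∙∙∙∙⊞∙∙∙∙⊞
⊞∙∙∙∙⊞⊞⊞∙⊞⊞
⊞∙∙∙∙∙∙∙∙⊞⊞
⊞∙∙∙∙⊞⊞⊞⊞⊞⊞
⊞⊞⊞⊞⊞⊞⊞⊞⊞⊞⊞
⊞⊞⊞⊞⊞??????


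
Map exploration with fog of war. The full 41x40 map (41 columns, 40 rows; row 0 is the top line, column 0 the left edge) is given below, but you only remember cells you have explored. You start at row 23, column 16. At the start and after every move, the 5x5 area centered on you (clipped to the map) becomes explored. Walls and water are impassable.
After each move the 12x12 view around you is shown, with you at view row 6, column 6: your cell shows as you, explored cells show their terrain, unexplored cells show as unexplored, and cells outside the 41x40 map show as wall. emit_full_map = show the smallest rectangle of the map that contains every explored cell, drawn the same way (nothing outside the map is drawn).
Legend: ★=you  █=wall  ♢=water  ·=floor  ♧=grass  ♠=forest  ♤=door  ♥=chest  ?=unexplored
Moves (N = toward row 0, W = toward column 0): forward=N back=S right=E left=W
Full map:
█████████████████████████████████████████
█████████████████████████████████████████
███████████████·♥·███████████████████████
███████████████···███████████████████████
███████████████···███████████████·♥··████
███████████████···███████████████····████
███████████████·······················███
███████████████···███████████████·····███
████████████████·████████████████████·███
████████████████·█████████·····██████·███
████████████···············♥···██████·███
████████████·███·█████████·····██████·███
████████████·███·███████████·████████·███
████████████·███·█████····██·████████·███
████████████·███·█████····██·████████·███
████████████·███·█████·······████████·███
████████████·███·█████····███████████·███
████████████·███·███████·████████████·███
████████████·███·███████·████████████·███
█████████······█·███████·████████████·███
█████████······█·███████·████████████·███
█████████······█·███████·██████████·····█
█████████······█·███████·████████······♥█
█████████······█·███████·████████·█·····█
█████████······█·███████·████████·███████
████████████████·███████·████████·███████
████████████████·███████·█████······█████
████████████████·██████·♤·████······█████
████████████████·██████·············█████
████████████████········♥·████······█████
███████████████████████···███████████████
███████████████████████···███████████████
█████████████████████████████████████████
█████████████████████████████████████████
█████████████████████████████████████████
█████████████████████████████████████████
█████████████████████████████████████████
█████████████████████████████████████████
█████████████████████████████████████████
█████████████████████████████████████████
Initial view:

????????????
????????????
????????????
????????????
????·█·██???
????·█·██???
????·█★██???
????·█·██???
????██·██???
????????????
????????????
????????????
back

????????????
????????????
????????????
????·█·██???
????·█·██???
????·█·██???
????·█★██???
????██·██???
????██·██???
????????????
????????????
????????????

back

????????????
????????????
????·█·██???
????·█·██???
????·█·██???
????·█·██???
????██★██???
????██·██???
????██·██???
????????????
????????????
????????????

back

????????????
????·█·██???
????·█·██???
????·█·██???
????·█·██???
????██·██???
????██★██???
????██·██???
????██·██???
????????????
????????????
????????????

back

????·█·██???
????·█·██???
????·█·██???
????·█·██???
????██·██???
????██·██???
????██★██???
????██·██???
????██···???
????????????
????????????
????????????

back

????·█·██???
????·█·██???
????·█·██???
????██·██???
????██·██???
????██·██???
????██★██???
????██···???
????█████???
????????????
????????????
????????????

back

????·█·██???
????·█·██???
????██·██???
????██·██???
????██·██???
????██·██???
????██★··???
????█████???
????█████???
????????????
????????????
????????????

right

???·█·██????
???·█·██????
???██·██????
???██·██????
???██·███???
???██·███???
???██·★··???
???██████???
???██████???
????????????
????????????
????????????

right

??·█·██?????
??·█·██?????
??██·██?????
??██·██?????
??██·████???
??██·████???
??██··★··???
??███████???
??███████???
????????????
????????????
????????????

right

?·█·██??????
?·█·██??????
?██·██??????
?██·██??????
?██·█████???
?██·█████???
?██···★··???
?████████???
?████████???
????????????
????????????
????????????

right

·█·██???????
·█·██???????
██·██???????
██·██???????
██·██████???
██·██████???
██····★··???
█████████???
█████████???
????????????
????????????
????????????

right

█·██????????
█·██????????
█·██????????
█·██????????
█·██████·???
█·██████·???
█·····★··???
████████·???
████████·???
????????????
????????????
????????????

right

·██?????????
·██?????????
·██?????????
·██?????????
·██████·♤???
·██████··???
······★·♥???
███████··???
███████··???
????????????
????????????
????????????

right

██??????????
██??????????
██??????????
██??????????
██████·♤·???
██████···???
······★♥·???
██████···???
██████···???
????????????
????????????
????????????

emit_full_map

·█·██???????
·█·██???????
·█·██???????
·█·██???????
██·██???????
██·██???????
██·██████·♤·
██·██████···
██·······★♥·
█████████···
█████████···

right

█???????????
█???????????
█???????????
█???????????
█████·♤·█???
█████····???
······★·█???
█████···█???
█████···█???
????????????
????????????
????????????

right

????????????
????????????
????????????
????????????
████·♤·██???
████·····???
·····♥★██???
████···██???
████···██???
????????????
????????????
????????????

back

????????????
????????????
????????????
████·♤·██???
████·····???
·····♥·██???
████··★██???
████···██???
????█████???
????????????
????????????
????????????

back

????????????
????????????
████·♤·██???
████·····???
·····♥·██???
████···██???
████··★██???
????█████???
????█████???
????????????
????????????
????????????

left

█???????????
█???????????
█████·♤·██??
█████·····??
······♥·██??
█████···██??
█████·★·██??
????██████??
????██████??
????????????
????????????
????????????

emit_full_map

·█·██?????????
·█·██?????????
·█·██?????????
·█·██?????????
██·██?????????
██·██?????????
██·██████·♤·██
██·██████·····
██········♥·██
█████████···██
█████████·★·██
????????██████
????????██████

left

██??????????
██??????????
██████·♤·██?
██████·····?
·······♥·██?
██████···██?
██████★··██?
????███████?
????███████?
????????????
????????????
????????????

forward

██??????????
██??????????
██??????????
██████·♤·██?
██████·····?
·······♥·██?
██████★··██?
██████···██?
????███████?
????███████?
????????????
????????????

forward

██??????????
██??????????
██??????????
██??????????
██████·♤·██?
██████·····?
······★♥·██?
██████···██?
██████···██?
????███████?
????███████?
????????????

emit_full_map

·█·██?????????
·█·██?????????
·█·██?????????
·█·██?????????
██·██?????????
██·██?????????
██·██████·♤·██
██·██████·····
██·······★♥·██
█████████···██
█████████···██
???????███████
???????███████


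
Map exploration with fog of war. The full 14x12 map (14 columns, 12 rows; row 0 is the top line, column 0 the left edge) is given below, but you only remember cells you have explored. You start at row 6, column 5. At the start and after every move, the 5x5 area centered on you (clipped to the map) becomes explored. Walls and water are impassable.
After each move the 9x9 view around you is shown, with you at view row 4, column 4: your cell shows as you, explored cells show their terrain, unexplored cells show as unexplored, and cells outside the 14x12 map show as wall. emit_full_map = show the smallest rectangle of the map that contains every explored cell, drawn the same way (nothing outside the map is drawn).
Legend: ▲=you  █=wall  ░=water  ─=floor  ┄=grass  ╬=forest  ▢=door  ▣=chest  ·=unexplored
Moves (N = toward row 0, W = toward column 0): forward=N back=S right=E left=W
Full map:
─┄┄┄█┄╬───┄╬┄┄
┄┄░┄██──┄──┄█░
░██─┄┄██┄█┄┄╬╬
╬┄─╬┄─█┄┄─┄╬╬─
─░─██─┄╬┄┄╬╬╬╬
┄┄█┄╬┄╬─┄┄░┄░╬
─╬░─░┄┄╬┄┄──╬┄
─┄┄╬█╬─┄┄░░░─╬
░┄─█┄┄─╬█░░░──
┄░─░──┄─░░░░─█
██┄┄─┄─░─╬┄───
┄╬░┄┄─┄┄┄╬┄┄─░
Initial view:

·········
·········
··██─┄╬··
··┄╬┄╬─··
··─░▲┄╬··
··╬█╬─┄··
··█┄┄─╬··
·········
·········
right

·········
·········
·██─┄╬┄··
·┄╬┄╬─┄··
·─░┄▲╬┄··
·╬█╬─┄┄··
·█┄┄─╬█··
·········
·········

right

·········
·········
██─┄╬┄┄··
┄╬┄╬─┄┄··
─░┄┄▲┄┄··
╬█╬─┄┄░··
█┄┄─╬█░··
·········
·········

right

·········
·········
█─┄╬┄┄╬··
╬┄╬─┄┄░··
░┄┄╬▲┄─··
█╬─┄┄░░··
┄┄─╬█░░··
·········
·········

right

·········
·········
─┄╬┄┄╬╬··
┄╬─┄┄░┄··
┄┄╬┄▲──··
╬─┄┄░░░··
┄─╬█░░░··
·········
·········

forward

·········
·········
··┄┄─┄╬··
─┄╬┄┄╬╬··
┄╬─┄▲░┄··
┄┄╬┄┄──··
╬─┄┄░░░··
┄─╬█░░░··
·········

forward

·········
·········
··█┄█┄┄··
··┄┄─┄╬··
─┄╬┄▲╬╬··
┄╬─┄┄░┄··
┄┄╬┄┄──··
╬─┄┄░░░··
┄─╬█░░░··

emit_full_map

····█┄█┄┄
····┄┄─┄╬
██─┄╬┄▲╬╬
┄╬┄╬─┄┄░┄
─░┄┄╬┄┄──
╬█╬─┄┄░░░
█┄┄─╬█░░░

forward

█████████
·········
··─┄──┄··
··█┄█┄┄··
··┄┄▲┄╬··
─┄╬┄┄╬╬··
┄╬─┄┄░┄··
┄┄╬┄┄──··
╬─┄┄░░░··

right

█████████
········█
·─┄──┄█·█
·█┄█┄┄╬·█
·┄┄─▲╬╬·█
┄╬┄┄╬╬╬·█
╬─┄┄░┄░·█
┄╬┄┄──··█
─┄┄░░░··█

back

········█
·─┄──┄█·█
·█┄█┄┄╬·█
·┄┄─┄╬╬·█
┄╬┄┄▲╬╬·█
╬─┄┄░┄░·█
┄╬┄┄──╬·█
─┄┄░░░··█
─╬█░░░··█

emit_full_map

····─┄──┄█
····█┄█┄┄╬
····┄┄─┄╬╬
██─┄╬┄┄▲╬╬
┄╬┄╬─┄┄░┄░
─░┄┄╬┄┄──╬
╬█╬─┄┄░░░·
█┄┄─╬█░░░·


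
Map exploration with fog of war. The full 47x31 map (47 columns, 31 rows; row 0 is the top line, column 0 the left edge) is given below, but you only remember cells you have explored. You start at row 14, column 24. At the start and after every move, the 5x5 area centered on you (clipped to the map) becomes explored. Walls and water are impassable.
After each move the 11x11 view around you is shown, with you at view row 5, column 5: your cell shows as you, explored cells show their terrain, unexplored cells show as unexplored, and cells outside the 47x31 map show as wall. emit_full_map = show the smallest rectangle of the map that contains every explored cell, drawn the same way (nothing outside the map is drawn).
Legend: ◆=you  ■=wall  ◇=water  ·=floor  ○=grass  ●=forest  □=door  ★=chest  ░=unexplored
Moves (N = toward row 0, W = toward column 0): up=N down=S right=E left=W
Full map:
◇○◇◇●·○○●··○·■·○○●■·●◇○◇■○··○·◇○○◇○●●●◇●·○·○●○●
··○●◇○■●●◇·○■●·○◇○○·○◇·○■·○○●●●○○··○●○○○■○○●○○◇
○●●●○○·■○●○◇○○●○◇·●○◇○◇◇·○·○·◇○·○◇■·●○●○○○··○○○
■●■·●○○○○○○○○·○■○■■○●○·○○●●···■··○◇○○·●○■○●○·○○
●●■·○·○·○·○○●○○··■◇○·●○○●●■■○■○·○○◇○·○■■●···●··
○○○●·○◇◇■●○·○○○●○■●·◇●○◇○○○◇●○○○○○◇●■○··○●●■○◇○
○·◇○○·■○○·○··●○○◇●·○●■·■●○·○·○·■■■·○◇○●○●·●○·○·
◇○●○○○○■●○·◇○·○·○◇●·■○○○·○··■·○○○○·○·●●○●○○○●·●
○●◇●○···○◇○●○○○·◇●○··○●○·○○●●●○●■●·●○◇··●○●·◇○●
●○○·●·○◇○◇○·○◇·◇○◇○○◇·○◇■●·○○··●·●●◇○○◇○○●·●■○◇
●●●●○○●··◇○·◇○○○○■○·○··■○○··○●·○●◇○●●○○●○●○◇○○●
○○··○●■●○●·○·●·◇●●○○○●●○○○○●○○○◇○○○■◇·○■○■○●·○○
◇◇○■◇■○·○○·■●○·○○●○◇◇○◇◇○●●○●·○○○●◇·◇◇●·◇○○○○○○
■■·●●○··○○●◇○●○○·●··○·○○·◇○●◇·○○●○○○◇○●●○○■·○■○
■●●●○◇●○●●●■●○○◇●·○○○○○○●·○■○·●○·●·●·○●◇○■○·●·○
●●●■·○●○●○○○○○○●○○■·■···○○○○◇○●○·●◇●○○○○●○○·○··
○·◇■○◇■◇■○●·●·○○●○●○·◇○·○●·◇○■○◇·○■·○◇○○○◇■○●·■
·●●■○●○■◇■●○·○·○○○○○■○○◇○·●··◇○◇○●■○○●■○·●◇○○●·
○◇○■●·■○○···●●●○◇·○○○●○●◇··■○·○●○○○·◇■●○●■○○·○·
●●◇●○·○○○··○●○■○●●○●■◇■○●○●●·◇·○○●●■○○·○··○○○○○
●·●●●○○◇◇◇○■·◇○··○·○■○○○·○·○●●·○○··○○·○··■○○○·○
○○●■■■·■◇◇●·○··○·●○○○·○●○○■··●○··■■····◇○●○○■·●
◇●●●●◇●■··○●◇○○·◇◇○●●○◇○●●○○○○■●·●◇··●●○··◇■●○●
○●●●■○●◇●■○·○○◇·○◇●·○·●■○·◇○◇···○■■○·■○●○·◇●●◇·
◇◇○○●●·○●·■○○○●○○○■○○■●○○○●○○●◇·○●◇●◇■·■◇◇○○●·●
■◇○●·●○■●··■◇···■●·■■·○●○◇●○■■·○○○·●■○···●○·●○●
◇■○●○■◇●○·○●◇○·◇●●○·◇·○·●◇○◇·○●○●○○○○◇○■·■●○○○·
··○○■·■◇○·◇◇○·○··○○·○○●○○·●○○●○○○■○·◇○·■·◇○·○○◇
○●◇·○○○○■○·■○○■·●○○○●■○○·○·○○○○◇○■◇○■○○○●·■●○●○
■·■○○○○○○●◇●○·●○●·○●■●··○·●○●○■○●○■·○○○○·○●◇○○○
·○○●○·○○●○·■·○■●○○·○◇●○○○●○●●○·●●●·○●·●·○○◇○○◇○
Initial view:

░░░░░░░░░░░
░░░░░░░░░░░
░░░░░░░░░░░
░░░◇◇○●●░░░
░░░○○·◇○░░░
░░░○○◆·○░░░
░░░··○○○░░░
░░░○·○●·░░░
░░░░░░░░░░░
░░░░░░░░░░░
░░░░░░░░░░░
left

░░░░░░░░░░░
░░░░░░░░░░░
░░░░░░░░░░░
░░░○◇◇○●●░░
░░░·○○·◇○░░
░░░○○◆●·○░░
░░░···○○○░░
░░░◇○·○●·░░
░░░░░░░░░░░
░░░░░░░░░░░
░░░░░░░░░░░

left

░░░░░░░░░░░
░░░░░░░░░░░
░░░░░░░░░░░
░░░◇○◇◇○●●░
░░░○·○○·◇○░
░░░○○◆○●·○░
░░░■···○○○░
░░░·◇○·○●·░
░░░░░░░░░░░
░░░░░░░░░░░
░░░░░░░░░░░

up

░░░░░░░░░░░
░░░░░░░░░░░
░░░░░░░░░░░
░░░○●●○○░░░
░░░◇○◇◇○●●░
░░░○·◆○·◇○░
░░░○○○○●·○░
░░░■···○○○░
░░░·◇○·○●·░
░░░░░░░░░░░
░░░░░░░░░░░

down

░░░░░░░░░░░
░░░░░░░░░░░
░░░○●●○○░░░
░░░◇○◇◇○●●░
░░░○·○○·◇○░
░░░○○◆○●·○░
░░░■···○○○░
░░░·◇○·○●·░
░░░░░░░░░░░
░░░░░░░░░░░
░░░░░░░░░░░

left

░░░░░░░░░░░
░░░░░░░░░░░
░░░░○●●○○░░
░░░◇◇○◇◇○●●
░░░·○·○○·◇○
░░░○○◆○○●·○
░░░·■···○○○
░░░○·◇○·○●·
░░░░░░░░░░░
░░░░░░░░░░░
░░░░░░░░░░░

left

░░░░░░░░░░░
░░░░░░░░░░░
░░░░░○●●○○░
░░░○◇◇○◇◇○●
░░░··○·○○·◇
░░░○○◆○○○●·
░░░■·■···○○
░░░●○·◇○·○●
░░░░░░░░░░░
░░░░░░░░░░░
░░░░░░░░░░░

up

░░░░░░░░░░░
░░░░░░░░░░░
░░░░░░░░░░░
░░░○○○●●○○░
░░░○◇◇○◇◇○●
░░░··◆·○○·◇
░░░○○○○○○●·
░░░■·■···○○
░░░●○·◇○·○●
░░░░░░░░░░░
░░░░░░░░░░░

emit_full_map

○○○●●○○░░
○◇◇○◇◇○●●
··◆·○○·◇○
○○○○○○●·○
■·■···○○○
●○·◇○·○●·

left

░░░░░░░░░░░
░░░░░░░░░░░
░░░░░░░░░░░
░░░●○○○●●○○
░░░●○◇◇○◇◇○
░░░●·◆○·○○·
░░░·○○○○○○●
░░░○■·■···○
░░░░●○·◇○·○
░░░░░░░░░░░
░░░░░░░░░░░

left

░░░░░░░░░░░
░░░░░░░░░░░
░░░░░░░░░░░
░░░●●○○○●●○
░░░○●○◇◇○◇◇
░░░·●◆·○·○○
░░░●·○○○○○○
░░░○○■·■···
░░░░░●○·◇○·
░░░░░░░░░░░
░░░░░░░░░░░

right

░░░░░░░░░░░
░░░░░░░░░░░
░░░░░░░░░░░
░░●●○○○●●○○
░░○●○◇◇○◇◇○
░░·●·◆○·○○·
░░●·○○○○○○●
░░○○■·■···○
░░░░●○·◇○·○
░░░░░░░░░░░
░░░░░░░░░░░

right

░░░░░░░░░░░
░░░░░░░░░░░
░░░░░░░░░░░
░●●○○○●●○○░
░○●○◇◇○◇◇○●
░·●··◆·○○·◇
░●·○○○○○○●·
░○○■·■···○○
░░░●○·◇○·○●
░░░░░░░░░░░
░░░░░░░░░░░

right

░░░░░░░░░░░
░░░░░░░░░░░
░░░░░░░░░░░
●●○○○●●○○░░
○●○◇◇○◇◇○●●
·●··○◆○○·◇○
●·○○○○○○●·○
○○■·■···○○○
░░●○·◇○·○●·
░░░░░░░░░░░
░░░░░░░░░░░

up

░░░░░░░░░░░
░░░░░░░░░░░
░░░░░░░░░░░
░░░·○··■░░░
●●○○○●●○○░░
○●○◇◇◆◇◇○●●
·●··○·○○·◇○
●·○○○○○○●·○
○○■·■···○○○
░░●○·◇○·○●·
░░░░░░░░░░░

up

░░░░░░░░░░░
░░░░░░░░░░░
░░░░░░░░░░░
░░░○◇·○◇░░░
░░░·○··■░░░
●●○○○◆●○○░░
○●○◇◇○◇◇○●●
·●··○·○○·◇○
●·○○○○○○●·○
○○■·■···○○○
░░●○·◇○·○●·

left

░░░░░░░░░░░
░░░░░░░░░░░
░░░░░░░░░░░
░░░○○◇·○◇░░
░░░○·○··■░░
░●●○○◆●●○○░
░○●○◇◇○◇◇○●
░·●··○·○○·◇
░●·○○○○○○●·
░○○■·■···○○
░░░●○·◇○·○●

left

░░░░░░░░░░░
░░░░░░░░░░░
░░░░░░░░░░░
░░░◇○○◇·○◇░
░░░■○·○··■░
░░●●○◆○●●○○
░░○●○◇◇○◇◇○
░░·●··○·○○·
░░●·○○○○○○●
░░○○■·■···○
░░░░●○·◇○·○

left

░░░░░░░░░░░
░░░░░░░░░░░
░░░░░░░░░░░
░░░○◇○○◇·○◇
░░░○■○·○··■
░░░●●◆○○●●○
░░░○●○◇◇○◇◇
░░░·●··○·○○
░░░●·○○○○○○
░░░○○■·■···
░░░░░●○·◇○·

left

░░░░░░░░░░░
░░░░░░░░░░░
░░░░░░░░░░░
░░░◇○◇○○◇·○
░░░○○■○·○··
░░░◇●◆○○○●●
░░░○○●○◇◇○◇
░░░○·●··○·○
░░░░●·○○○○○
░░░░○○■·■··
░░░░░░●○·◇○

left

░░░░░░░░░░░
░░░░░░░░░░░
░░░░░░░░░░░
░░░·◇○◇○○◇·
░░░○○○■○·○·
░░░·◇◆●○○○●
░░░·○○●○◇◇○
░░░○○·●··○·
░░░░░●·○○○○
░░░░░○○■·■·
░░░░░░░●○·◇

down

░░░░░░░░░░░
░░░░░░░░░░░
░░░·◇○◇○○◇·
░░░○○○■○·○·
░░░·◇●●○○○●
░░░·○◆●○◇◇○
░░░○○·●··○·
░░░○◇●·○○○○
░░░░░○○■·■·
░░░░░░░●○·◇
░░░░░░░░░░░

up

░░░░░░░░░░░
░░░░░░░░░░░
░░░░░░░░░░░
░░░·◇○◇○○◇·
░░░○○○■○·○·
░░░·◇◆●○○○●
░░░·○○●○◇◇○
░░░○○·●··○·
░░░○◇●·○○○○
░░░░░○○■·■·
░░░░░░░●○·◇

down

░░░░░░░░░░░
░░░░░░░░░░░
░░░·◇○◇○○◇·
░░░○○○■○·○·
░░░·◇●●○○○●
░░░·○◆●○◇◇○
░░░○○·●··○·
░░░○◇●·○○○○
░░░░░○○■·■·
░░░░░░░●○·◇
░░░░░░░░░░░

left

░░░░░░░░░░░
░░░░░░░░░░░
░░░░·◇○◇○○◇
░░░○○○○■○·○
░░░●·◇●●○○○
░░░○·◆○●○◇◇
░░░●○○·●··○
░░░○○◇●·○○○
░░░░░░○○■·■
░░░░░░░░●○·
░░░░░░░░░░░

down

░░░░░░░░░░░
░░░░·◇○◇○○◇
░░░○○○○■○·○
░░░●·◇●●○○○
░░░○·○○●○◇◇
░░░●○◆·●··○
░░░○○◇●·○○○
░░░○○●○○■·■
░░░░░░░░●○·
░░░░░░░░░░░
░░░░░░░░░░░

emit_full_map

░·◇○◇○○◇·○◇░░░
○○○○■○·○··■░░░
●·◇●●○○○●●○○░░
○·○○●○◇◇○◇◇○●●
●○◆·●··○·○○·◇○
○○◇●·○○○○○○●·○
○○●○○■·■···○○○
░░░░░●○·◇○·○●·

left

░░░░░░░░░░░
░░░░░·◇○◇○○
░░░░○○○○■○·
░░░·●·◇●●○○
░░░●○·○○●○◇
░░░○●◆○·●··
░░░●○○◇●·○○
░░░○○○●○○■·
░░░░░░░░░●○
░░░░░░░░░░░
░░░░░░░░░░░

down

░░░░░·◇○◇○○
░░░░○○○○■○·
░░░·●·◇●●○○
░░░●○·○○●○◇
░░░○●○○·●··
░░░●○◆◇●·○○
░░░○○○●○○■·
░░░●·○○●░●○
░░░░░░░░░░░
░░░░░░░░░░░
░░░░░░░░░░░

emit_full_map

░░·◇○◇○○◇·○◇░░░
░○○○○■○·○··■░░░
·●·◇●●○○○●●○○░░
●○·○○●○◇◇○◇◇○●●
○●○○·●··○·○○·◇○
●○◆◇●·○○○○○○●·○
○○○●○○■·■···○○○
●·○○●░●○·◇○·○●·


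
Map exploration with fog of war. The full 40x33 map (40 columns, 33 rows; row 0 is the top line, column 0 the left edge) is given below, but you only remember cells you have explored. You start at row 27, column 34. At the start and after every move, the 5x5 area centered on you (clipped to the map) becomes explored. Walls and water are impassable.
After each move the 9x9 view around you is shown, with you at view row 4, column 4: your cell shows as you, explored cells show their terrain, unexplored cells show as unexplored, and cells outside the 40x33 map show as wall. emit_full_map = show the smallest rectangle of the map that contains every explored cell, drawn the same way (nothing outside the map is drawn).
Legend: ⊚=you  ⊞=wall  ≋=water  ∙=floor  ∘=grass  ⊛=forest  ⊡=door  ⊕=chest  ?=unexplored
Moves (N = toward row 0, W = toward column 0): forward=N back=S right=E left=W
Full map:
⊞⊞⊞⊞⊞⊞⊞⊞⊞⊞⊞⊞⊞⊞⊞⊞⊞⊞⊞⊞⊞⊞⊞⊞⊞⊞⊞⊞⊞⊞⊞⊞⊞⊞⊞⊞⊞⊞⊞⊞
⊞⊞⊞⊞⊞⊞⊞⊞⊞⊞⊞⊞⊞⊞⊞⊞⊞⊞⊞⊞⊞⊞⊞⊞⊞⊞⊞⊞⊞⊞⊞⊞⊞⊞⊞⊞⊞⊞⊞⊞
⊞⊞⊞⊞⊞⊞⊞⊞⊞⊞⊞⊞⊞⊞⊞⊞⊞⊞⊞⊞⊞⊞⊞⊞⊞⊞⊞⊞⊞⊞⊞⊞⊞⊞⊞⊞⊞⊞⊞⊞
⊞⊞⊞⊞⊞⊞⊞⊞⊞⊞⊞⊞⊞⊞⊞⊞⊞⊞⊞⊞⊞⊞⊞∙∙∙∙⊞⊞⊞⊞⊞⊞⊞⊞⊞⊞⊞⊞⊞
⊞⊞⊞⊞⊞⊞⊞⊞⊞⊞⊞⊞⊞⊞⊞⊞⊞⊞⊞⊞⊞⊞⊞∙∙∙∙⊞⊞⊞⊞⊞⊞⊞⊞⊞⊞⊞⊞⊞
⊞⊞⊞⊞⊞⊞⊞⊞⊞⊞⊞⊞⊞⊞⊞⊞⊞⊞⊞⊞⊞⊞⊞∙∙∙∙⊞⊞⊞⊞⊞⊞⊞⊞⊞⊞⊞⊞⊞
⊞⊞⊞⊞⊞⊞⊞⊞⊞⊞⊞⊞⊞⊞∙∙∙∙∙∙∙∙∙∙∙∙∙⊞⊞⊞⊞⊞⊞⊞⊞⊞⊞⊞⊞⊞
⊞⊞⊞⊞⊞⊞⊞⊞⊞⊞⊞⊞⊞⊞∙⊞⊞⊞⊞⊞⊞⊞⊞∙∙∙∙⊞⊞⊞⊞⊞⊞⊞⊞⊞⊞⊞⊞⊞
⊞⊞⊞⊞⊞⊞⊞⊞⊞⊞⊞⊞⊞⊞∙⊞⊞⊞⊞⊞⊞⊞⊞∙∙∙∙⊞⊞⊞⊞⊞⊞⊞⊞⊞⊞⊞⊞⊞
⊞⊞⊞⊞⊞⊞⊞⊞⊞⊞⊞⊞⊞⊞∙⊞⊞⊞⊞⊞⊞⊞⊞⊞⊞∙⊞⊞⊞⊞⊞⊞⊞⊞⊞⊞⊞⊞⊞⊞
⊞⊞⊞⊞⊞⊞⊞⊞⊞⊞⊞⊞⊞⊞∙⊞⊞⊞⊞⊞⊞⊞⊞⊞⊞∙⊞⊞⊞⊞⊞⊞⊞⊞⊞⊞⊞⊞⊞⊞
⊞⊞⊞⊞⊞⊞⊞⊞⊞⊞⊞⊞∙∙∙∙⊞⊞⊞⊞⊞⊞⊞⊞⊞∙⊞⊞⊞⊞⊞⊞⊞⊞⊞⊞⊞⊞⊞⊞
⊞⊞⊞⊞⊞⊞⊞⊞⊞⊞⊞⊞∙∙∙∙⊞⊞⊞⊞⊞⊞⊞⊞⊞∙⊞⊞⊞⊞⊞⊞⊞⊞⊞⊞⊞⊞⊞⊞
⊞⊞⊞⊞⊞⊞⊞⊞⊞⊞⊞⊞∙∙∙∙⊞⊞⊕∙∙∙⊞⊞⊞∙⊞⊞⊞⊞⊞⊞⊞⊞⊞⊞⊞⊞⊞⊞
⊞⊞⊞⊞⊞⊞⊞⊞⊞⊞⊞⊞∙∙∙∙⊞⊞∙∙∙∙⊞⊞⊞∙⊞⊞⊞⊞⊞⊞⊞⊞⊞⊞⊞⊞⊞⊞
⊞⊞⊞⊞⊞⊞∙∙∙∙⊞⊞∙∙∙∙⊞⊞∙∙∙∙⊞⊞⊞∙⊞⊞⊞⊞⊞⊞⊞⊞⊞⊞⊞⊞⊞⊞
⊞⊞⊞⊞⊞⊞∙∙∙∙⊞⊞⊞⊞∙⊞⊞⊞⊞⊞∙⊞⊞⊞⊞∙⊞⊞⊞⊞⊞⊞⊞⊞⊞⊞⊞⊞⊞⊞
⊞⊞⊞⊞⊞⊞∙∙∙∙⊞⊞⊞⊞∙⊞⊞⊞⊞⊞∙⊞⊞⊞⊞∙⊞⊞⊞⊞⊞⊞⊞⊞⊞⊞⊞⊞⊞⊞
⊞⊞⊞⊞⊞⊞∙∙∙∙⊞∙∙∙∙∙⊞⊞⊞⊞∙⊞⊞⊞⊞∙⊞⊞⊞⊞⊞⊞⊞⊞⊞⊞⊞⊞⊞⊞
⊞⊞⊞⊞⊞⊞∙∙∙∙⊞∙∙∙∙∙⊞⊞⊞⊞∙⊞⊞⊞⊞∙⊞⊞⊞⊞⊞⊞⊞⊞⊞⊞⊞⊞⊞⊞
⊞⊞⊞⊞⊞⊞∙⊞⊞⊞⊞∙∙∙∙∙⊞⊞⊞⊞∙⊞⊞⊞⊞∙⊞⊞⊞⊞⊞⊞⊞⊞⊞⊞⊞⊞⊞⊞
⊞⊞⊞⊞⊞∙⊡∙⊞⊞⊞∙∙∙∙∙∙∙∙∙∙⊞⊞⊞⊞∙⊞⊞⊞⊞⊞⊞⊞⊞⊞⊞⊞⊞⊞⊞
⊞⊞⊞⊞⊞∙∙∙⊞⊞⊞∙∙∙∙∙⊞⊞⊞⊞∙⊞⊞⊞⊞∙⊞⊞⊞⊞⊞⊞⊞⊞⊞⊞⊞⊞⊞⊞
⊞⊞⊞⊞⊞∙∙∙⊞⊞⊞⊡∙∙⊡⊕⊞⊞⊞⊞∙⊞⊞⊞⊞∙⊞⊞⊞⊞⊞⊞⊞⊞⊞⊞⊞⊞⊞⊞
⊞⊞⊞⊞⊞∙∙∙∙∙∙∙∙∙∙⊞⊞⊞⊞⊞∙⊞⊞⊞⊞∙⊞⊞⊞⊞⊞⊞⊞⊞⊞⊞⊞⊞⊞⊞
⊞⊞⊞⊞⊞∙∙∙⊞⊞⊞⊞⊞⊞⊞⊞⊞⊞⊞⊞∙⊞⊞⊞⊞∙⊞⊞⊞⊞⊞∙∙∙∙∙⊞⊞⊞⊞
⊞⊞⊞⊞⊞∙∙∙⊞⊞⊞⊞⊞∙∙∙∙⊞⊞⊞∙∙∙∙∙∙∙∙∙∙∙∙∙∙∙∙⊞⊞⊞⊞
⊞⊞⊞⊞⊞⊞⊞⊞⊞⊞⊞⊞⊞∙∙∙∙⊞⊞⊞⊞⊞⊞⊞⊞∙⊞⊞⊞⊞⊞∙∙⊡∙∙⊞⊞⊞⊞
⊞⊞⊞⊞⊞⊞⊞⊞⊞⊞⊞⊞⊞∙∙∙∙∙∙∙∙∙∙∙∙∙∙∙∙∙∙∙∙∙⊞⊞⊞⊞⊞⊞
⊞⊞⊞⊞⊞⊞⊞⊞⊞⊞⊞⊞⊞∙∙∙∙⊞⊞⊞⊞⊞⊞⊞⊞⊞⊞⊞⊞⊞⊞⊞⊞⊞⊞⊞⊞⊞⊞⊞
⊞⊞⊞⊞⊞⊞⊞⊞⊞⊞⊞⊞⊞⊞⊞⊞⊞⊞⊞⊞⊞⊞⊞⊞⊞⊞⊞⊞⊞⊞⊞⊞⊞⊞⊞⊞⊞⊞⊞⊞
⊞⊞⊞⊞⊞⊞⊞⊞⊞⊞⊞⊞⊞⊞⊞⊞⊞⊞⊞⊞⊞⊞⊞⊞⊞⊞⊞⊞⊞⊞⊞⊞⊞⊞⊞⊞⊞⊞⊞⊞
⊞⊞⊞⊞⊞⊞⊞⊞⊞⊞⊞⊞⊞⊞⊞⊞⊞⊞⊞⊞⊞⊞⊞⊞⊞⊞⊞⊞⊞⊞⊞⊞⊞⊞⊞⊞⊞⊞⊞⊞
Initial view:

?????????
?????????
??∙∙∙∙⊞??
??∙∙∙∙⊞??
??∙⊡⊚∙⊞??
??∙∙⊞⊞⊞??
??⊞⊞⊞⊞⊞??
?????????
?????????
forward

?????????
?????????
??⊞⊞⊞⊞⊞??
??∙∙∙∙⊞??
??∙∙⊚∙⊞??
??∙⊡∙∙⊞??
??∙∙⊞⊞⊞??
??⊞⊞⊞⊞⊞??
?????????

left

?????????
?????????
??⊞⊞⊞⊞⊞⊞?
??∙∙∙∙∙⊞?
??∙∙⊚∙∙⊞?
??∙∙⊡∙∙⊞?
??∙∙∙⊞⊞⊞?
???⊞⊞⊞⊞⊞?
?????????

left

?????????
?????????
??⊞⊞⊞⊞⊞⊞⊞
??⊞∙∙∙∙∙⊞
??∙∙⊚∙∙∙⊞
??⊞∙∙⊡∙∙⊞
??∙∙∙∙⊞⊞⊞
????⊞⊞⊞⊞⊞
?????????

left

?????????
?????????
??⊞⊞⊞⊞⊞⊞⊞
??⊞⊞∙∙∙∙∙
??∙∙⊚∙∙∙∙
??⊞⊞∙∙⊡∙∙
??∙∙∙∙∙⊞⊞
?????⊞⊞⊞⊞
?????????

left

?????????
?????????
??⊞⊞⊞⊞⊞⊞⊞
??⊞⊞⊞∙∙∙∙
??∙∙⊚∙∙∙∙
??⊞⊞⊞∙∙⊡∙
??∙∙∙∙∙∙⊞
??????⊞⊞⊞
?????????

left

?????????
?????????
??⊞⊞⊞⊞⊞⊞⊞
??⊞⊞⊞⊞∙∙∙
??∙∙⊚∙∙∙∙
??⊞⊞⊞⊞∙∙⊡
??∙∙∙∙∙∙∙
???????⊞⊞
?????????

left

?????????
?????????
??⊞⊞⊞⊞⊞⊞⊞
??⊞⊞⊞⊞⊞∙∙
??∙∙⊚∙∙∙∙
??⊞⊞⊞⊞⊞∙∙
??∙∙∙∙∙∙∙
????????⊞
?????????

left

?????????
?????????
??∙⊞⊞⊞⊞⊞⊞
??∙⊞⊞⊞⊞⊞∙
??∙∙⊚∙∙∙∙
??∙⊞⊞⊞⊞⊞∙
??∙∙∙∙∙∙∙
?????????
?????????

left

?????????
?????????
??⊞∙⊞⊞⊞⊞⊞
??⊞∙⊞⊞⊞⊞⊞
??∙∙⊚∙∙∙∙
??⊞∙⊞⊞⊞⊞⊞
??∙∙∙∙∙∙∙
?????????
?????????

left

?????????
?????????
??⊞⊞∙⊞⊞⊞⊞
??⊞⊞∙⊞⊞⊞⊞
??∙∙⊚∙∙∙∙
??⊞⊞∙⊞⊞⊞⊞
??∙∙∙∙∙∙∙
?????????
?????????

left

?????????
?????????
??⊞⊞⊞∙⊞⊞⊞
??⊞⊞⊞∙⊞⊞⊞
??∙∙⊚∙∙∙∙
??⊞⊞⊞∙⊞⊞⊞
??∙∙∙∙∙∙∙
?????????
?????????

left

?????????
?????????
??⊞⊞⊞⊞∙⊞⊞
??⊞⊞⊞⊞∙⊞⊞
??∙∙⊚∙∙∙∙
??⊞⊞⊞⊞∙⊞⊞
??∙∙∙∙∙∙∙
?????????
?????????

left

?????????
?????????
??∙⊞⊞⊞⊞∙⊞
??∙⊞⊞⊞⊞∙⊞
??∙∙⊚∙∙∙∙
??⊞⊞⊞⊞⊞∙⊞
??∙∙∙∙∙∙∙
?????????
?????????

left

?????????
?????????
??⊞∙⊞⊞⊞⊞∙
??⊞∙⊞⊞⊞⊞∙
??⊞∙⊚∙∙∙∙
??⊞⊞⊞⊞⊞⊞∙
??∙∙∙∙∙∙∙
?????????
?????????

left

?????????
?????????
??⊞⊞∙⊞⊞⊞⊞
??⊞⊞∙⊞⊞⊞⊞
??⊞⊞⊚∙∙∙∙
??⊞⊞⊞⊞⊞⊞⊞
??∙∙∙∙∙∙∙
?????????
?????????

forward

?????????
?????????
??⊞⊞∙⊞⊞??
??⊞⊞∙⊞⊞⊞⊞
??⊞⊞⊚⊞⊞⊞⊞
??⊞⊞∙∙∙∙∙
??⊞⊞⊞⊞⊞⊞⊞
??∙∙∙∙∙∙∙
?????????

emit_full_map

⊞⊞∙⊞⊞??????????????
⊞⊞∙⊞⊞⊞⊞∙⊞⊞⊞⊞⊞⊞⊞⊞⊞⊞⊞
⊞⊞⊚⊞⊞⊞⊞∙⊞⊞⊞⊞⊞∙∙∙∙∙⊞
⊞⊞∙∙∙∙∙∙∙∙∙∙∙∙∙∙∙∙⊞
⊞⊞⊞⊞⊞⊞⊞∙⊞⊞⊞⊞⊞∙∙⊡∙∙⊞
∙∙∙∙∙∙∙∙∙∙∙∙∙∙∙∙⊞⊞⊞
??????????????⊞⊞⊞⊞⊞

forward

?????????
?????????
??⊞⊞∙⊞⊞??
??⊞⊞∙⊞⊞??
??⊞⊞⊚⊞⊞⊞⊞
??⊞⊞∙⊞⊞⊞⊞
??⊞⊞∙∙∙∙∙
??⊞⊞⊞⊞⊞⊞⊞
??∙∙∙∙∙∙∙

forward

?????????
?????????
??∙∙∙⊞⊞??
??⊞⊞∙⊞⊞??
??⊞⊞⊚⊞⊞??
??⊞⊞∙⊞⊞⊞⊞
??⊞⊞∙⊞⊞⊞⊞
??⊞⊞∙∙∙∙∙
??⊞⊞⊞⊞⊞⊞⊞

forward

?????????
?????????
??⊞⊞∙⊞⊞??
??∙∙∙⊞⊞??
??⊞⊞⊚⊞⊞??
??⊞⊞∙⊞⊞??
??⊞⊞∙⊞⊞⊞⊞
??⊞⊞∙⊞⊞⊞⊞
??⊞⊞∙∙∙∙∙

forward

?????????
?????????
??⊞⊞∙⊞⊞??
??⊞⊞∙⊞⊞??
??∙∙⊚⊞⊞??
??⊞⊞∙⊞⊞??
??⊞⊞∙⊞⊞??
??⊞⊞∙⊞⊞⊞⊞
??⊞⊞∙⊞⊞⊞⊞

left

?????????
?????????
??⊞⊞⊞∙⊞⊞?
??⊞⊞⊞∙⊞⊞?
??∙∙⊚∙⊞⊞?
??⊞⊞⊞∙⊞⊞?
??⊞⊞⊞∙⊞⊞?
???⊞⊞∙⊞⊞⊞
???⊞⊞∙⊞⊞⊞

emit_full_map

⊞⊞⊞∙⊞⊞??????????????
⊞⊞⊞∙⊞⊞??????????????
∙∙⊚∙⊞⊞??????????????
⊞⊞⊞∙⊞⊞??????????????
⊞⊞⊞∙⊞⊞??????????????
?⊞⊞∙⊞⊞⊞⊞∙⊞⊞⊞⊞⊞⊞⊞⊞⊞⊞⊞
?⊞⊞∙⊞⊞⊞⊞∙⊞⊞⊞⊞⊞∙∙∙∙∙⊞
?⊞⊞∙∙∙∙∙∙∙∙∙∙∙∙∙∙∙∙⊞
?⊞⊞⊞⊞⊞⊞⊞∙⊞⊞⊞⊞⊞∙∙⊡∙∙⊞
?∙∙∙∙∙∙∙∙∙∙∙∙∙∙∙∙⊞⊞⊞
???????????????⊞⊞⊞⊞⊞

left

?????????
?????????
??⊞⊞⊞⊞∙⊞⊞
??⊞⊞⊞⊞∙⊞⊞
??∙∙⊚∙∙⊞⊞
??⊞⊞⊞⊞∙⊞⊞
??⊞⊞⊞⊞∙⊞⊞
????⊞⊞∙⊞⊞
????⊞⊞∙⊞⊞

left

?????????
?????????
??∙⊞⊞⊞⊞∙⊞
??∙⊞⊞⊞⊞∙⊞
??∙∙⊚∙∙∙⊞
??∙⊞⊞⊞⊞∙⊞
??⊕⊞⊞⊞⊞∙⊞
?????⊞⊞∙⊞
?????⊞⊞∙⊞

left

?????????
?????????
??∙∙⊞⊞⊞⊞∙
??∙∙⊞⊞⊞⊞∙
??∙∙⊚∙∙∙∙
??∙∙⊞⊞⊞⊞∙
??⊡⊕⊞⊞⊞⊞∙
??????⊞⊞∙
??????⊞⊞∙

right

?????????
?????????
?∙∙⊞⊞⊞⊞∙⊞
?∙∙⊞⊞⊞⊞∙⊞
?∙∙∙⊚∙∙∙⊞
?∙∙⊞⊞⊞⊞∙⊞
?⊡⊕⊞⊞⊞⊞∙⊞
?????⊞⊞∙⊞
?????⊞⊞∙⊞

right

?????????
?????????
∙∙⊞⊞⊞⊞∙⊞⊞
∙∙⊞⊞⊞⊞∙⊞⊞
∙∙∙∙⊚∙∙⊞⊞
∙∙⊞⊞⊞⊞∙⊞⊞
⊡⊕⊞⊞⊞⊞∙⊞⊞
????⊞⊞∙⊞⊞
????⊞⊞∙⊞⊞

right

?????????
?????????
∙⊞⊞⊞⊞∙⊞⊞?
∙⊞⊞⊞⊞∙⊞⊞?
∙∙∙∙⊚∙⊞⊞?
∙⊞⊞⊞⊞∙⊞⊞?
⊕⊞⊞⊞⊞∙⊞⊞?
???⊞⊞∙⊞⊞⊞
???⊞⊞∙⊞⊞⊞

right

?????????
?????????
⊞⊞⊞⊞∙⊞⊞??
⊞⊞⊞⊞∙⊞⊞??
∙∙∙∙⊚⊞⊞??
⊞⊞⊞⊞∙⊞⊞??
⊞⊞⊞⊞∙⊞⊞??
??⊞⊞∙⊞⊞⊞⊞
??⊞⊞∙⊞⊞⊞⊞

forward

?????????
?????????
??⊞⊞∙⊞⊞??
⊞⊞⊞⊞∙⊞⊞??
⊞⊞⊞⊞⊚⊞⊞??
∙∙∙∙∙⊞⊞??
⊞⊞⊞⊞∙⊞⊞??
⊞⊞⊞⊞∙⊞⊞??
??⊞⊞∙⊞⊞⊞⊞

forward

?????????
?????????
??⊞⊞∙⊞⊞??
??⊞⊞∙⊞⊞??
⊞⊞⊞⊞⊚⊞⊞??
⊞⊞⊞⊞∙⊞⊞??
∙∙∙∙∙⊞⊞??
⊞⊞⊞⊞∙⊞⊞??
⊞⊞⊞⊞∙⊞⊞??

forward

?????????
?????????
??⊞⊞∙⊞⊞??
??⊞⊞∙⊞⊞??
??⊞⊞⊚⊞⊞??
⊞⊞⊞⊞∙⊞⊞??
⊞⊞⊞⊞∙⊞⊞??
∙∙∙∙∙⊞⊞??
⊞⊞⊞⊞∙⊞⊞??

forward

?????????
?????????
??∙∙∙∙⊞??
??⊞⊞∙⊞⊞??
??⊞⊞⊚⊞⊞??
??⊞⊞∙⊞⊞??
⊞⊞⊞⊞∙⊞⊞??
⊞⊞⊞⊞∙⊞⊞??
∙∙∙∙∙⊞⊞??

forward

?????????
?????????
??∙∙∙∙⊞??
??∙∙∙∙⊞??
??⊞⊞⊚⊞⊞??
??⊞⊞∙⊞⊞??
??⊞⊞∙⊞⊞??
⊞⊞⊞⊞∙⊞⊞??
⊞⊞⊞⊞∙⊞⊞??

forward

?????????
?????????
??⊕∙∙∙⊞??
??∙∙∙∙⊞??
??∙∙⊚∙⊞??
??⊞⊞∙⊞⊞??
??⊞⊞∙⊞⊞??
??⊞⊞∙⊞⊞??
⊞⊞⊞⊞∙⊞⊞??

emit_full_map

????⊕∙∙∙⊞??????????????
????∙∙∙∙⊞??????????????
????∙∙⊚∙⊞??????????????
????⊞⊞∙⊞⊞??????????????
????⊞⊞∙⊞⊞??????????????
????⊞⊞∙⊞⊞??????????????
∙∙⊞⊞⊞⊞∙⊞⊞??????????????
∙∙⊞⊞⊞⊞∙⊞⊞??????????????
∙∙∙∙∙∙∙⊞⊞??????????????
∙∙⊞⊞⊞⊞∙⊞⊞??????????????
⊡⊕⊞⊞⊞⊞∙⊞⊞??????????????
????⊞⊞∙⊞⊞⊞⊞∙⊞⊞⊞⊞⊞⊞⊞⊞⊞⊞⊞
????⊞⊞∙⊞⊞⊞⊞∙⊞⊞⊞⊞⊞∙∙∙∙∙⊞
????⊞⊞∙∙∙∙∙∙∙∙∙∙∙∙∙∙∙∙⊞
????⊞⊞⊞⊞⊞⊞⊞∙⊞⊞⊞⊞⊞∙∙⊡∙∙⊞
????∙∙∙∙∙∙∙∙∙∙∙∙∙∙∙∙⊞⊞⊞
??????????????????⊞⊞⊞⊞⊞

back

?????????
??⊕∙∙∙⊞??
??∙∙∙∙⊞??
??∙∙∙∙⊞??
??⊞⊞⊚⊞⊞??
??⊞⊞∙⊞⊞??
??⊞⊞∙⊞⊞??
⊞⊞⊞⊞∙⊞⊞??
⊞⊞⊞⊞∙⊞⊞??

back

??⊕∙∙∙⊞??
??∙∙∙∙⊞??
??∙∙∙∙⊞??
??⊞⊞∙⊞⊞??
??⊞⊞⊚⊞⊞??
??⊞⊞∙⊞⊞??
⊞⊞⊞⊞∙⊞⊞??
⊞⊞⊞⊞∙⊞⊞??
∙∙∙∙∙⊞⊞??

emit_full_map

????⊕∙∙∙⊞??????????????
????∙∙∙∙⊞??????????????
????∙∙∙∙⊞??????????????
????⊞⊞∙⊞⊞??????????????
????⊞⊞⊚⊞⊞??????????????
????⊞⊞∙⊞⊞??????????????
∙∙⊞⊞⊞⊞∙⊞⊞??????????????
∙∙⊞⊞⊞⊞∙⊞⊞??????????????
∙∙∙∙∙∙∙⊞⊞??????????????
∙∙⊞⊞⊞⊞∙⊞⊞??????????????
⊡⊕⊞⊞⊞⊞∙⊞⊞??????????????
????⊞⊞∙⊞⊞⊞⊞∙⊞⊞⊞⊞⊞⊞⊞⊞⊞⊞⊞
????⊞⊞∙⊞⊞⊞⊞∙⊞⊞⊞⊞⊞∙∙∙∙∙⊞
????⊞⊞∙∙∙∙∙∙∙∙∙∙∙∙∙∙∙∙⊞
????⊞⊞⊞⊞⊞⊞⊞∙⊞⊞⊞⊞⊞∙∙⊡∙∙⊞
????∙∙∙∙∙∙∙∙∙∙∙∙∙∙∙∙⊞⊞⊞
??????????????????⊞⊞⊞⊞⊞
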